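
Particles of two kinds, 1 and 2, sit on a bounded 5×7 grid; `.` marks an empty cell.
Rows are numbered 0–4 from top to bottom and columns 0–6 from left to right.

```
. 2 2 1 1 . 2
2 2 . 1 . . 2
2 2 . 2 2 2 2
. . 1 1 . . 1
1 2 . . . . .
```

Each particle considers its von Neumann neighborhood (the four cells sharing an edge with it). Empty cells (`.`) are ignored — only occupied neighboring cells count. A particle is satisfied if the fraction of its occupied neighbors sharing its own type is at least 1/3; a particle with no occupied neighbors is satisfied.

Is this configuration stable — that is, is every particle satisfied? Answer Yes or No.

(0,1)2 2/2 ✓
(0,2)2 1/2 ✓
(0,3)1 2/3 ✓
(0,4)1 1/1 ✓
(0,6)2 1/1 ✓
(1,0)2 2/2 ✓
(1,1)2 3/3 ✓
(1,3)1 1/2 ✓
(1,6)2 2/2 ✓
(2,0)2 2/2 ✓
(2,1)2 2/2 ✓
(2,3)2 1/3 ✓
(2,4)2 2/2 ✓
(2,5)2 2/2 ✓
(2,6)2 2/3 ✓
(3,2)1 1/1 ✓
(3,3)1 1/2 ✓
(3,6)1 0/1 ✗
(4,0)1 0/1 ✗
(4,1)2 0/1 ✗
For instance (3,6) has only 0/1 same-type neighbors, below 1/3.

No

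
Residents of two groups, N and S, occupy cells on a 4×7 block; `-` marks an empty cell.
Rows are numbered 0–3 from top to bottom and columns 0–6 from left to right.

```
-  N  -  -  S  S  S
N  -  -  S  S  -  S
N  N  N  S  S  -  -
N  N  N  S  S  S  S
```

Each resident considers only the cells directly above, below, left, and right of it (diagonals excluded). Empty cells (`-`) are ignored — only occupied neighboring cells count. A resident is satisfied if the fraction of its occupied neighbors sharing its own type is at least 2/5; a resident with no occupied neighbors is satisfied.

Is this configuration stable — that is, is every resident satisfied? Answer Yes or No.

Yes

Row 0: (0,1)N 0/0 ok · (0,4)S 2/2 ok · (0,5)S 2/2 ok · (0,6)S 2/2 ok
Row 1: (1,0)N 1/1 ok · (1,3)S 2/2 ok · (1,4)S 3/3 ok · (1,6)S 1/1 ok
Row 2: (2,0)N 3/3 ok · (2,1)N 3/3 ok · (2,2)N 2/3 ok · (2,3)S 3/4 ok · (2,4)S 3/3 ok
Row 3: (3,0)N 2/2 ok · (3,1)N 3/3 ok · (3,2)N 2/3 ok · (3,3)S 2/3 ok · (3,4)S 3/3 ok · (3,5)S 2/2 ok · (3,6)S 1/1 ok
All meet the threshold, so the configuration is stable.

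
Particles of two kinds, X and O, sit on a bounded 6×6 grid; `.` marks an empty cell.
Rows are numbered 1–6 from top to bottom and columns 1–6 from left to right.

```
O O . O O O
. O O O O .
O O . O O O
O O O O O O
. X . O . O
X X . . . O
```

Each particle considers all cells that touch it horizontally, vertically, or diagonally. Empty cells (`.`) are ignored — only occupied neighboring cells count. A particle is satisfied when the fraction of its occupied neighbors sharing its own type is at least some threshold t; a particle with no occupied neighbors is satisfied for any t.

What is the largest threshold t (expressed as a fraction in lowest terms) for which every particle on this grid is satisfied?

2/5

Row 1: (1,1)O 2/2 · (1,2)O 3/3 · (1,4)O 4/4 · (1,5)O 4/4 · (1,6)O 2/2
Row 2: (2,2)O 5/5 · (2,3)O 6/6 · (2,4)O 6/6 · (2,5)O 7/7
Row 3: (3,1)O 4/4 · (3,2)O 6/6 · (3,4)O 7/7 · (3,5)O 7/7 · (3,6)O 4/4
Row 4: (4,1)O 3/4 · (4,2)O 4/5 · (4,3)O 5/6 · (4,4)O 5/5 · (4,5)O 7/7 · (4,6)O 4/4
Row 5: (5,2)X 2/5 · (5,4)O 3/3 · (5,6)O 3/3
Row 6: (6,1)X 2/2 · (6,2)X 2/2 · (6,6)O 1/1
The smallest same-type fraction is 2/5 at (5,2), which reduces to 2/5. Any threshold above that leaves this particle unsatisfied.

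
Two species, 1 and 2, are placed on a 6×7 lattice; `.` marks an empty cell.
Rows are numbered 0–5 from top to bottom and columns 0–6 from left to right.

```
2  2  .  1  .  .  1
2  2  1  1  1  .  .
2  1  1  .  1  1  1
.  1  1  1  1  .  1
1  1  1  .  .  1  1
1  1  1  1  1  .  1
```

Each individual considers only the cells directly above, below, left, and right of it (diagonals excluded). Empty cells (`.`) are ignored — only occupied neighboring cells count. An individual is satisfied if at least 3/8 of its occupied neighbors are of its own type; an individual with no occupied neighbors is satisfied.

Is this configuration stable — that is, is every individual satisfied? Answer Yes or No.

Yes

(0,0)2 2/2 satisfied
(0,1)2 2/2 satisfied
(0,3)1 1/1 satisfied
(0,6)1 0/0 satisfied
(1,0)2 3/3 satisfied
(1,1)2 2/4 satisfied
(1,2)1 2/3 satisfied
(1,3)1 3/3 satisfied
(1,4)1 2/2 satisfied
(2,0)2 1/2 satisfied
(2,1)1 2/4 satisfied
(2,2)1 3/3 satisfied
(2,4)1 3/3 satisfied
(2,5)1 2/2 satisfied
(2,6)1 2/2 satisfied
(3,1)1 3/3 satisfied
(3,2)1 4/4 satisfied
(3,3)1 2/2 satisfied
(3,4)1 2/2 satisfied
(3,6)1 2/2 satisfied
(4,0)1 2/2 satisfied
(4,1)1 4/4 satisfied
(4,2)1 3/3 satisfied
(4,5)1 1/1 satisfied
(4,6)1 3/3 satisfied
(5,0)1 2/2 satisfied
(5,1)1 3/3 satisfied
(5,2)1 3/3 satisfied
(5,3)1 2/2 satisfied
(5,4)1 1/1 satisfied
(5,6)1 1/1 satisfied
All meet the threshold, so the configuration is stable.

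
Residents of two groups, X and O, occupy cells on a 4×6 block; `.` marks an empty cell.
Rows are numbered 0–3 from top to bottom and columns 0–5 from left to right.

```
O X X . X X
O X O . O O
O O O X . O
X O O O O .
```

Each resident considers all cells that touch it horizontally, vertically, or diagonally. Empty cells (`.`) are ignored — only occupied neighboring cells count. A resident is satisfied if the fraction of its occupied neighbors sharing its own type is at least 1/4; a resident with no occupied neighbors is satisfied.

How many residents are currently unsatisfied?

2

Row 0: (0,0)O 1/3 ok · (0,1)X 2/5 ok · (0,2)X 2/3 ok · (0,4)X 1/3 ok · (0,5)X 1/3 ok
Row 1: (1,0)O 3/5 ok · (1,1)X 2/8 ok · (1,2)O 2/6 ok · (1,4)O 2/5 ok · (1,5)O 2/4 ok
Row 2: (2,0)O 3/5 ok · (2,1)O 6/8 ok · (2,2)O 5/7 ok · (2,3)X 0/6 unhappy · (2,5)O 3/3 ok
Row 3: (3,0)X 0/3 unhappy · (3,1)O 4/5 ok · (3,2)O 4/5 ok · (3,3)O 3/4 ok · (3,4)O 2/3 ok
Unsatisfied: (2,3), (3,0) — 2 in total.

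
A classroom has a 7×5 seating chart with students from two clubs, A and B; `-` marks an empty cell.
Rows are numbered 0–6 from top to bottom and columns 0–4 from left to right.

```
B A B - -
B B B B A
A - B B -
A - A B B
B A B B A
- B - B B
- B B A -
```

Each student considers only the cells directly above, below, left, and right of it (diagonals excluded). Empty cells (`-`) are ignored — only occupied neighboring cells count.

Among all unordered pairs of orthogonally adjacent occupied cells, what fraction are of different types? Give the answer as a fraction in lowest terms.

Scan each occupied cell's neighbors to the right and below so each pair is counted once.
From row 0: 3 unlike of 5 pairs (running 3/5).
From row 1: 2 unlike of 7 pairs (running 5/12).
From row 2: 1 unlike of 4 pairs (running 6/16).
From row 3: 4 unlike of 6 pairs (running 10/22).
From row 4: 5 unlike of 7 pairs (running 15/29).
From row 5: 1 unlike of 3 pairs (running 16/32).
From row 6: 1 unlike of 2 pairs (running 17/34).
Total adjacent occupied pairs: 34; unlike-type pairs: 17.
17/34 reduces to 1/2.

1/2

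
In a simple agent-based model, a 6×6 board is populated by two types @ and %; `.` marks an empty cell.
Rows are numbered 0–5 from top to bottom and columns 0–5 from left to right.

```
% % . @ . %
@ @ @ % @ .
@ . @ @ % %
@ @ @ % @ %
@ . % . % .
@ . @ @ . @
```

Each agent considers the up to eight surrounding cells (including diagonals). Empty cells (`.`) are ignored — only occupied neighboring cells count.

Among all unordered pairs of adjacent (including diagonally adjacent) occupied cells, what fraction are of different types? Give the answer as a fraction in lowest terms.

7/15

Scan each occupied cell's neighbors to the right and below (and the two forward diagonals) so each pair is counted once.
From row 0: 7 unlike of 10 pairs (running 7/10).
From row 1: 6 unlike of 15 pairs (running 13/25).
From row 2: 5 unlike of 16 pairs (running 18/41).
From row 3: 6 unlike of 13 pairs (running 24/54).
From row 4: 4 unlike of 5 pairs (running 28/59).
From row 5: 0 unlike of 1 pairs (running 28/60).
Total adjacent occupied pairs: 60; unlike-type pairs: 28.
28/60 reduces to 7/15.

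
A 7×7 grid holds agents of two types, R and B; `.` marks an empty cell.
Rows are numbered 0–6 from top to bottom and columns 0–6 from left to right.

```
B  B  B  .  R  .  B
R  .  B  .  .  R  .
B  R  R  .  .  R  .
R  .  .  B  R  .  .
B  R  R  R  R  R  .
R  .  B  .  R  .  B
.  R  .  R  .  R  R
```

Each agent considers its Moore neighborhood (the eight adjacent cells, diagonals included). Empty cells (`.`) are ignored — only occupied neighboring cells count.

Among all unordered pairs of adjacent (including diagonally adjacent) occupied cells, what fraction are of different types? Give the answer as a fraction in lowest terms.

12/25

Scan each occupied cell's neighbors to the right and below (and the two forward diagonals) so each pair is counted once.
Row 0: B(0,0)–B(0,1)= B(0,0)–R(1,0)≠ B(0,1)–B(0,2)= B(0,1)–B(1,2)= B(0,1)–R(1,0)≠ B(0,2)–B(1,2)= R(0,4)–R(1,5)= B(0,6)–R(1,5)≠  → 3/8 unlike.
Row 1: R(1,0)–B(2,0)≠ R(1,0)–R(2,1)= B(1,2)–R(2,2)≠ B(1,2)–R(2,1)≠ R(1,5)–R(2,5)=  → 3/5 unlike.
Row 2: B(2,0)–R(2,1)≠ B(2,0)–R(3,0)≠ R(2,1)–R(2,2)= R(2,1)–R(3,0)= R(2,2)–B(3,3)≠ R(2,5)–R(3,4)=  → 3/6 unlike.
Row 3: R(3,0)–B(4,0)≠ R(3,0)–R(4,1)= B(3,3)–R(3,4)≠ B(3,3)–R(4,3)≠ B(3,3)–R(4,4)≠ B(3,3)–R(4,2)≠ R(3,4)–R(4,4)= R(3,4)–R(4,5)= R(3,4)–R(4,3)=  → 5/9 unlike.
Row 4: B(4,0)–R(4,1)≠ B(4,0)–R(5,0)≠ R(4,1)–R(4,2)= R(4,1)–B(5,2)≠ R(4,1)–R(5,0)= R(4,2)–R(4,3)= R(4,2)–B(5,2)≠ R(4,3)–R(4,4)= R(4,3)–R(5,4)= R(4,3)–B(5,2)≠ R(4,4)–R(4,5)= R(4,4)–R(5,4)= R(4,5)–B(5,6)≠ R(4,5)–R(5,4)=  → 6/14 unlike.
Row 5: R(5,0)–R(6,1)= B(5,2)–R(6,3)≠ B(5,2)–R(6,1)≠ R(5,4)–R(6,5)= R(5,4)–R(6,3)= B(5,6)–R(6,6)≠ B(5,6)–R(6,5)≠  → 4/7 unlike.
Row 6: R(6,5)–R(6,6)=  → 0/1 unlike.
Total adjacent occupied pairs: 50; unlike-type pairs: 24.
24/50 reduces to 12/25.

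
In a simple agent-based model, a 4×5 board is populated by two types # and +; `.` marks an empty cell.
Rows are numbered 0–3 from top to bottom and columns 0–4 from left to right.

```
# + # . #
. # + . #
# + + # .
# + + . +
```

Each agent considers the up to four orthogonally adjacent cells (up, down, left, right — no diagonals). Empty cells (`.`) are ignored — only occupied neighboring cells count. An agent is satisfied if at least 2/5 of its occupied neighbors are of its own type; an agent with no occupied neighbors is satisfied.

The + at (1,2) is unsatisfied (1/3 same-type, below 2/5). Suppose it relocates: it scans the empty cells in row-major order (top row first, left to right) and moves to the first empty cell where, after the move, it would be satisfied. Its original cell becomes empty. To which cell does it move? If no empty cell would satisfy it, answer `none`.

(3,3)

Vacating (1,2). Empty cells in order:
  (0,3): 0/2 same-type → still unsatisfied.
  (1,0): 0/3 same-type → still unsatisfied.
  (1,3): 0/2 same-type → still unsatisfied.
  (2,4): 1/3 same-type → still unsatisfied.
  (3,3): 2/3 same-type → satisfied — stop here.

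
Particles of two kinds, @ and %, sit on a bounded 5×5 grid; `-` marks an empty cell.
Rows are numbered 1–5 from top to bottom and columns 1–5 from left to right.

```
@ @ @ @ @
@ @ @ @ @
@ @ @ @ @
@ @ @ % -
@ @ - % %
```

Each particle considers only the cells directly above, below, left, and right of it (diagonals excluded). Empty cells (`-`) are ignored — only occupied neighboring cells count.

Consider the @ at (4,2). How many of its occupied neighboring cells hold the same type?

4

Occupied neighbors of (4,2): (3,2)=@, (5,2)=@, (4,1)=@, (4,3)=@.
Same type (@): 4 of 4.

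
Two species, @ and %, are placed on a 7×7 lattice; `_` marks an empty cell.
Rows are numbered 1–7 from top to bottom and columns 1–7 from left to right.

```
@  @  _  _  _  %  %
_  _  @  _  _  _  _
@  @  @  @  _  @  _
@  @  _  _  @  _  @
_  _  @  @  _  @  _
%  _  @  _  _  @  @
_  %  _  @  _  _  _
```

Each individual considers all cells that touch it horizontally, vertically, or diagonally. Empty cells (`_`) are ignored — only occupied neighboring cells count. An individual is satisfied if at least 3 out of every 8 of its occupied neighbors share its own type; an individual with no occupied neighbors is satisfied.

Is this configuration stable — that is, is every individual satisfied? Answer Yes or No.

(1,1)@ 1/1 ok
(1,2)@ 2/2 ok
(1,6)% 1/1 ok
(1,7)% 1/1 ok
(2,3)@ 4/4 ok
(3,1)@ 3/3 ok
(3,2)@ 5/5 ok
(3,3)@ 4/4 ok
(3,4)@ 3/3 ok
(3,6)@ 2/2 ok
(4,1)@ 3/3 ok
(4,2)@ 5/5 ok
(4,5)@ 4/4 ok
(4,7)@ 2/2 ok
(5,3)@ 3/3 ok
(5,4)@ 3/3 ok
(5,6)@ 4/4 ok
(6,1)% 1/1 ok
(6,3)@ 3/4 ok
(6,6)@ 2/2 ok
(6,7)@ 2/2 ok
(7,2)% 1/2 ok
(7,4)@ 1/1 ok
All meet the threshold, so the configuration is stable.

Yes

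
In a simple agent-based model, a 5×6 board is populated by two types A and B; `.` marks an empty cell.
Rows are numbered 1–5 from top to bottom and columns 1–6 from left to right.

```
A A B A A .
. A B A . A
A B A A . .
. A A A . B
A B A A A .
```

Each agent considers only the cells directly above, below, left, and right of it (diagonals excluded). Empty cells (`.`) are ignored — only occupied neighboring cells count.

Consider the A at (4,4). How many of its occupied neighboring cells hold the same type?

Occupied neighbors of (4,4): (3,4)=A, (5,4)=A, (4,3)=A.
Same type (A): 3 of 3.

3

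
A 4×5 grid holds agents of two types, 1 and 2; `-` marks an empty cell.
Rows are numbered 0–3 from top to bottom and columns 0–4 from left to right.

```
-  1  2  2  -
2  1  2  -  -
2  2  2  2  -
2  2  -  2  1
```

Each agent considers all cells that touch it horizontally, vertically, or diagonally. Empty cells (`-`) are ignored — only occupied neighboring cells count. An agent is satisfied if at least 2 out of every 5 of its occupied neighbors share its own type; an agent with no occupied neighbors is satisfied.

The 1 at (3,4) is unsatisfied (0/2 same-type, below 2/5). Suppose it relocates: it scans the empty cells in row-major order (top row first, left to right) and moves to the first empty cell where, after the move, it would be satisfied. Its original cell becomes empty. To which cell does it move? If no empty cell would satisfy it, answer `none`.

(0,0)

Vacating (3,4). Empty cells in order:
  (0,0): 2/3 same-type → satisfied — stop here.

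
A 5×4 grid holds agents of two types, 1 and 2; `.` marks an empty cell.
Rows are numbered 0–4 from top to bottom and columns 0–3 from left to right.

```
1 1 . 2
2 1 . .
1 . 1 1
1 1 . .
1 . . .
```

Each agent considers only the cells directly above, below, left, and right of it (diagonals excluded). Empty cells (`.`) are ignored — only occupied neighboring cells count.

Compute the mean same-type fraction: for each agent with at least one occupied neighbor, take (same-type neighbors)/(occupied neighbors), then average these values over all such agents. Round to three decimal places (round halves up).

0.750

(0,0)1 1/2
(0,1)1 2/2
(0,3)2 — no occupied neighbors
(1,0)2 0/3
(1,1)1 1/2
(2,0)1 1/2
(2,2)1 1/1
(2,3)1 1/1
(3,0)1 3/3
(3,1)1 1/1
(4,0)1 1/1
Sum over 10 agents: 1/2 + 2/2 + 0/3 + 1/2 + 1/2 + 1/1 + 1/1 + 3/3 + 1/1 + 1/1 = 15/2; mean = 15/2 ÷ 10 = 3/4 = 0.75 → 0.750.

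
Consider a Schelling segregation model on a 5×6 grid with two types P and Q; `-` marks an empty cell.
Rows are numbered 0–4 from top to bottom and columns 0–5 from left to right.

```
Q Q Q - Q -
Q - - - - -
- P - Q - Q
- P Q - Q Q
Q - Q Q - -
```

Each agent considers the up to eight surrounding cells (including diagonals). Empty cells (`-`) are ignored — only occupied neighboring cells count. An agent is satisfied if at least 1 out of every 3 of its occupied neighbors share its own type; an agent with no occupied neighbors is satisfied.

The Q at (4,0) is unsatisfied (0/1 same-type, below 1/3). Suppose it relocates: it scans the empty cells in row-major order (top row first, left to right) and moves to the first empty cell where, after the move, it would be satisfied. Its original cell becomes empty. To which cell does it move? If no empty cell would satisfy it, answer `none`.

(0,3)

Vacating (4,0). Empty cells in order:
  (0,3): 2/2 same-type → satisfied — stop here.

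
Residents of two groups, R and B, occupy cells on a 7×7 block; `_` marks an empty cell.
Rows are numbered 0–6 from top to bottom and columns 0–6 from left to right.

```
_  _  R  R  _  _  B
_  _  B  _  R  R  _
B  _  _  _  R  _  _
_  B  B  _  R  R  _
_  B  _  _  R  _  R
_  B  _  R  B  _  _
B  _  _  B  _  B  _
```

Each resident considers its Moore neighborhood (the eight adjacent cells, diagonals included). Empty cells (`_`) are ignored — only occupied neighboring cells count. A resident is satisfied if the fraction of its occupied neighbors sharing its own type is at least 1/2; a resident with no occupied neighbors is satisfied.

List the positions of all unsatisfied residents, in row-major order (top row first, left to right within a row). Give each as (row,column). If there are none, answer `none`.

(0,2)R 1/2 ✓
(0,3)R 2/3 ✓
(0,6)B 0/1 ✗
(1,2)B 0/2 ✗
(1,4)R 3/3 ✓
(1,5)R 2/3 ✓
(2,0)B 1/1 ✓
(2,4)R 4/4 ✓
(3,1)B 3/3 ✓
(3,2)B 2/2 ✓
(3,4)R 3/3 ✓
(3,5)R 4/4 ✓
(4,1)B 3/3 ✓
(4,4)R 3/4 ✓
(4,6)R 1/1 ✓
(5,1)B 2/2 ✓
(5,3)R 1/3 ✗
(5,4)B 2/4 ✓
(6,0)B 1/1 ✓
(6,3)B 1/2 ✓
(6,5)B 1/1 ✓

(0,6), (1,2), (5,3)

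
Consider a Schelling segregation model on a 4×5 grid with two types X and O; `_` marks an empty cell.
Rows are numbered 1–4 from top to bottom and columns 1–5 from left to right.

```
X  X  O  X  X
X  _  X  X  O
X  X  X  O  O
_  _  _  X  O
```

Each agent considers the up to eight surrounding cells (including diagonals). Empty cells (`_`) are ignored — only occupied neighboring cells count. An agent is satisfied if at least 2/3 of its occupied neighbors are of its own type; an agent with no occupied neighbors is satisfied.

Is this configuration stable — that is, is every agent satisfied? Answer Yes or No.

(1,1)X 2/2 ✓
(1,2)X 3/4 ✓
(1,3)O 0/4 ✗
(1,4)X 3/5 ✗
(1,5)X 2/3 ✓
(2,1)X 4/4 ✓
(2,3)X 5/7 ✓
(2,4)X 4/8 ✗
(2,5)O 2/5 ✗
(3,1)X 2/2 ✓
(3,2)X 4/4 ✓
(3,3)X 4/5 ✓
(3,4)O 3/7 ✗
(3,5)O 3/5 ✗
(4,4)X 1/4 ✗
(4,5)O 2/3 ✓
For instance (1,3) has only 0/4 same-type neighbors, below 2/3.

No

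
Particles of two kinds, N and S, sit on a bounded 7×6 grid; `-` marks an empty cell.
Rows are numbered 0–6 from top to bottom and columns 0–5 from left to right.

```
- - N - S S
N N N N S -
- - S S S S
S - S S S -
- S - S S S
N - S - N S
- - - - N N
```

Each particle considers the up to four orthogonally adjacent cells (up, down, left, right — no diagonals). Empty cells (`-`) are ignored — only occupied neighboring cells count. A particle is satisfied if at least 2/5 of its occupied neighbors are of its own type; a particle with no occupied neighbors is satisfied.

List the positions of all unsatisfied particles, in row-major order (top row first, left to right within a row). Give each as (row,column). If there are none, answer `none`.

Row 0: (0,2)N 1/1 ok · (0,4)S 2/2 ok · (0,5)S 1/1 ok
Row 1: (1,0)N 1/1 ok · (1,1)N 2/2 ok · (1,2)N 3/4 ok · (1,3)N 1/3 unhappy · (1,4)S 2/3 ok
Row 2: (2,2)S 2/3 ok · (2,3)S 3/4 ok · (2,4)S 4/4 ok · (2,5)S 1/1 ok
Row 3: (3,0)S 0/0 ok · (3,2)S 2/2 ok · (3,3)S 4/4 ok · (3,4)S 3/3 ok
Row 4: (4,1)S 0/0 ok · (4,3)S 2/2 ok · (4,4)S 3/4 ok · (4,5)S 2/2 ok
Row 5: (5,0)N 0/0 ok · (5,2)S 0/0 ok · (5,4)N 1/3 unhappy · (5,5)S 1/3 unhappy
Row 6: (6,4)N 2/2 ok · (6,5)N 1/2 ok

(1,3), (5,4), (5,5)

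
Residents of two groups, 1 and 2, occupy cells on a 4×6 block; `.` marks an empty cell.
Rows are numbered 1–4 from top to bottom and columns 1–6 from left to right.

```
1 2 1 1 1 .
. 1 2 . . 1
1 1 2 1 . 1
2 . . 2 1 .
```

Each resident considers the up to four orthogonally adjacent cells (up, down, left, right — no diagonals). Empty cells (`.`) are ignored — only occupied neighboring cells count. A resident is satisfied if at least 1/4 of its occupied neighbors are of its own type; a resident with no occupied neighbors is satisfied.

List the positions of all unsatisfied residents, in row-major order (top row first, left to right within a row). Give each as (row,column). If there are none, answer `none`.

(1,1)1 0/1 ✗
(1,2)2 0/3 ✗
(1,3)1 1/3 ✓
(1,4)1 2/2 ✓
(1,5)1 1/1 ✓
(2,2)1 1/3 ✓
(2,3)2 1/3 ✓
(2,6)1 1/1 ✓
(3,1)1 1/2 ✓
(3,2)1 2/3 ✓
(3,3)2 1/3 ✓
(3,4)1 0/2 ✗
(3,6)1 1/1 ✓
(4,1)2 0/1 ✗
(4,4)2 0/2 ✗
(4,5)1 0/1 ✗

(1,1), (1,2), (3,4), (4,1), (4,4), (4,5)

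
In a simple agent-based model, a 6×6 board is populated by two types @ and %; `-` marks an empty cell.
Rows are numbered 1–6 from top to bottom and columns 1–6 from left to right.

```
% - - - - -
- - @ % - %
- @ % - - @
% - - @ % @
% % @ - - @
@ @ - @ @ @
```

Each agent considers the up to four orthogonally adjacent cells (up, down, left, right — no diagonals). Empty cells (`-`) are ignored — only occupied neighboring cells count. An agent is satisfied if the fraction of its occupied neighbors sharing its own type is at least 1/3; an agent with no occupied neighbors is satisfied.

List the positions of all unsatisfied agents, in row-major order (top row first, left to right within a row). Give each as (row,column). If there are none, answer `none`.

(2,3), (2,4), (2,6), (3,2), (3,3), (4,4), (4,5), (5,3)

Row 1: (1,1)% 0/0 ok
Row 2: (2,3)@ 0/2 unhappy · (2,4)% 0/1 unhappy · (2,6)% 0/1 unhappy
Row 3: (3,2)@ 0/1 unhappy · (3,3)% 0/2 unhappy · (3,6)@ 1/2 ok
Row 4: (4,1)% 1/1 ok · (4,4)@ 0/1 unhappy · (4,5)% 0/2 unhappy · (4,6)@ 2/3 ok
Row 5: (5,1)% 2/3 ok · (5,2)% 1/3 ok · (5,3)@ 0/1 unhappy · (5,6)@ 2/2 ok
Row 6: (6,1)@ 1/2 ok · (6,2)@ 1/2 ok · (6,4)@ 1/1 ok · (6,5)@ 2/2 ok · (6,6)@ 2/2 ok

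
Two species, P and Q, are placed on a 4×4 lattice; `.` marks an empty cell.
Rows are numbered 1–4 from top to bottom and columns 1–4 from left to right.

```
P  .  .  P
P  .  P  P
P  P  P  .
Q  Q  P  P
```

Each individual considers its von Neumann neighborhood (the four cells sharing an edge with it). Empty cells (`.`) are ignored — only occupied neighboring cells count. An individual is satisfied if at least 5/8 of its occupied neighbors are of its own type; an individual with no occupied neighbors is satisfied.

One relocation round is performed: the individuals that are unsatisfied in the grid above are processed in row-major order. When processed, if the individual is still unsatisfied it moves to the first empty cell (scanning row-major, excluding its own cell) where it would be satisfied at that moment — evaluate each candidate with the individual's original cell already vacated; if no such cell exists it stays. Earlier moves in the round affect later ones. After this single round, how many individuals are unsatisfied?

2

Initially unsatisfied (in order): (4,1), (4,2).
  (4,1): no empty cell satisfies it; stays.
  (4,2): no empty cell satisfies it; stays.
Resulting grid:
P . . P
P . P P
P P P .
Q Q P P
Unsatisfied now: (4,1), (4,2).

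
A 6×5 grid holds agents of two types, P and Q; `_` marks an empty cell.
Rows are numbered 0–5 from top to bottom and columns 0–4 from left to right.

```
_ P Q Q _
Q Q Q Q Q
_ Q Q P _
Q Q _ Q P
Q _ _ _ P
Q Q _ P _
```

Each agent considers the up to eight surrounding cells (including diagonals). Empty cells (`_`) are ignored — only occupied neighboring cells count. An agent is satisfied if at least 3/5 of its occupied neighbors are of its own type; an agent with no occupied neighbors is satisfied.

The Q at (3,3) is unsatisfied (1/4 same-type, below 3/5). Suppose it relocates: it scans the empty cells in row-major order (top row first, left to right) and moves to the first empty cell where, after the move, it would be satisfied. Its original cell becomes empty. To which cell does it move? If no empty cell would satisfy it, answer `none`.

(0,0)

Vacating (3,3). Empty cells in order:
  (0,0): 2/3 same-type → satisfied — stop here.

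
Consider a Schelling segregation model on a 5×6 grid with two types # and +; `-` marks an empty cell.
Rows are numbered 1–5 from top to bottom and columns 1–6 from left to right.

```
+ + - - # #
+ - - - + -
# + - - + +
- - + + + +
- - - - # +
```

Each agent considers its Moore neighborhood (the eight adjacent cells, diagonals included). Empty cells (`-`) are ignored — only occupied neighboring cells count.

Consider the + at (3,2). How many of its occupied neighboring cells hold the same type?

Occupied neighbors of (3,2): (2,1)=+, (3,1)=#, (4,3)=+.
Same type (+): 2 of 3.

2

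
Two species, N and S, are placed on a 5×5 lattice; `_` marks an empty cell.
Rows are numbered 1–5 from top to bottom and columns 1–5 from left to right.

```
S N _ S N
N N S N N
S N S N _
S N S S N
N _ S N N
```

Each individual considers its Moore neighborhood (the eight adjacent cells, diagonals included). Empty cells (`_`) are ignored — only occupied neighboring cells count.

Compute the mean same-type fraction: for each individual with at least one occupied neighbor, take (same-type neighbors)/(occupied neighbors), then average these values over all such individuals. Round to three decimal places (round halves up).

0.435

(1,1)S 0/3
(1,2)N 2/4
(1,4)S 1/4
(1,5)N 2/3
(2,1)N 3/5
(2,2)N 3/7
(2,3)S 2/7
(2,4)N 3/6
(2,5)N 3/4
(3,1)S 1/5
(3,2)N 3/8
(3,3)S 3/8
(3,4)N 3/7
(4,1)S 1/4
(4,2)N 2/7
(4,3)S 3/7
(4,4)S 3/7
(4,5)N 3/4
(5,1)N 1/2
(5,3)S 2/4
(5,4)N 2/5
(5,5)N 2/3
Sum over 22 individuals: 0/3 + 2/4 + 1/4 + 2/3 + 3/5 + 3/7 + 2/7 + 3/6 + 3/4 + 1/5 + 3/8 + 3/8 + 3/7 + 1/4 + 2/7 + 3/7 + 3/7 + 3/4 + 1/2 + 2/4 + 2/5 + 2/3 = 4019/420; mean = 4019/420 ÷ 22 = 4019/9240 = 0.434956… → 0.435.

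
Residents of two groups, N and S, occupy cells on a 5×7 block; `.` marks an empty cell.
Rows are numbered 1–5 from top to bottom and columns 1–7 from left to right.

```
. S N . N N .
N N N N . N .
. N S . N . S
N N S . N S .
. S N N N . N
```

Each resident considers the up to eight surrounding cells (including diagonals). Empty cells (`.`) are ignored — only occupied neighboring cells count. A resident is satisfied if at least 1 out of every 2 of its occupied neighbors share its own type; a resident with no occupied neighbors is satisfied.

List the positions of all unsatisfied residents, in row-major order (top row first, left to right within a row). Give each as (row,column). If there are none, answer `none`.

Row 1: (1,2)S 0/4 ✗ · (1,3)N 3/4 ✓ · (1,5)N 3/3 ✓ · (1,6)N 2/2 ✓
Row 2: (2,1)N 2/3 ✓ · (2,2)N 4/6 ✓ · (2,3)N 4/6 ✓ · (2,4)N 4/5 ✓ · (2,6)N 3/4 ✓
Row 3: (3,2)N 5/7 ✓ · (3,3)S 1/6 ✗ · (3,5)N 3/4 ✓ · (3,7)S 1/2 ✓
Row 4: (4,1)N 2/3 ✓ · (4,2)N 3/6 ✓ · (4,3)S 2/6 ✗ · (4,5)N 3/4 ✓ · (4,6)S 1/5 ✗
Row 5: (5,2)S 1/4 ✗ · (5,3)N 2/4 ✓ · (5,4)N 3/4 ✓ · (5,5)N 2/3 ✓ · (5,7)N 0/1 ✗

(1,2), (3,3), (4,3), (4,6), (5,2), (5,7)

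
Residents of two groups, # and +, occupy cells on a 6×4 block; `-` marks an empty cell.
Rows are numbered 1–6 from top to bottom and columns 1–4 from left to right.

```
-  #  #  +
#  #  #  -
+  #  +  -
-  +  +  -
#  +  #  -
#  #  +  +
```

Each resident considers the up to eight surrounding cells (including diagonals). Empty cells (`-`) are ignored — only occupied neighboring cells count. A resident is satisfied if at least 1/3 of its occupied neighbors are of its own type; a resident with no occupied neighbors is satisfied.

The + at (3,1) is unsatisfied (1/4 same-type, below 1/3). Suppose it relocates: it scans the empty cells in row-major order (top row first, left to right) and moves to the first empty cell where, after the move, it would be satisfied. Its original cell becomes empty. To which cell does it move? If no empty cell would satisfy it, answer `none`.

Vacating (3,1). Empty cells in order:
  (1,1): 0/3 same-type → still unsatisfied.
  (2,4): 2/4 same-type → satisfied — stop here.

(2,4)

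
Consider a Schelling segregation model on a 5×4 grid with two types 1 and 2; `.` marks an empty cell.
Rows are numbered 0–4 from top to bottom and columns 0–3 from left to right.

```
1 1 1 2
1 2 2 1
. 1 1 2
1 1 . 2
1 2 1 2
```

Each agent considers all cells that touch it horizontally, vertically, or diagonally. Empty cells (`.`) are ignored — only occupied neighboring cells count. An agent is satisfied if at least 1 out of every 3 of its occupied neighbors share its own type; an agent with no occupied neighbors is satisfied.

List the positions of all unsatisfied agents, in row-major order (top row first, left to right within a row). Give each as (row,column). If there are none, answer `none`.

Row 0: (0,0)1 2/3 satisfied · (0,1)1 3/5 satisfied · (0,2)1 2/5 satisfied · (0,3)2 1/3 satisfied
Row 1: (1,0)1 3/4 satisfied · (1,1)2 1/7 not · (1,2)2 3/8 satisfied · (1,3)1 2/5 satisfied
Row 2: (2,1)1 4/6 satisfied · (2,2)1 3/7 satisfied · (2,3)2 2/4 satisfied
Row 3: (3,0)1 3/4 satisfied · (3,1)1 5/6 satisfied · (3,3)2 2/4 satisfied
Row 4: (4,0)1 2/3 satisfied · (4,1)2 0/4 not · (4,2)1 1/4 not · (4,3)2 1/2 satisfied

(1,1), (4,1), (4,2)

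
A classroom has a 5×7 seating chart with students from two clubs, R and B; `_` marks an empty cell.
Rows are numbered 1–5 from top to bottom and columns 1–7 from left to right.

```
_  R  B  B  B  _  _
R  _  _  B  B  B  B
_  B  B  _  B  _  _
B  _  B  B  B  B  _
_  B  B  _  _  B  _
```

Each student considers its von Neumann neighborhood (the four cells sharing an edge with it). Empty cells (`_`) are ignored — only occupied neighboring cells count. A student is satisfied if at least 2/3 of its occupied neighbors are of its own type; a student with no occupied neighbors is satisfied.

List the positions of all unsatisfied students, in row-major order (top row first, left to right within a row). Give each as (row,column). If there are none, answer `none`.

Row 1: (1,2)R 0/1 unhappy · (1,3)B 1/2 unhappy · (1,4)B 3/3 ok · (1,5)B 2/2 ok
Row 2: (2,1)R 0/0 ok · (2,4)B 2/2 ok · (2,5)B 4/4 ok · (2,6)B 2/2 ok · (2,7)B 1/1 ok
Row 3: (3,2)B 1/1 ok · (3,3)B 2/2 ok · (3,5)B 2/2 ok
Row 4: (4,1)B 0/0 ok · (4,3)B 3/3 ok · (4,4)B 2/2 ok · (4,5)B 3/3 ok · (4,6)B 2/2 ok
Row 5: (5,2)B 1/1 ok · (5,3)B 2/2 ok · (5,6)B 1/1 ok

(1,2), (1,3)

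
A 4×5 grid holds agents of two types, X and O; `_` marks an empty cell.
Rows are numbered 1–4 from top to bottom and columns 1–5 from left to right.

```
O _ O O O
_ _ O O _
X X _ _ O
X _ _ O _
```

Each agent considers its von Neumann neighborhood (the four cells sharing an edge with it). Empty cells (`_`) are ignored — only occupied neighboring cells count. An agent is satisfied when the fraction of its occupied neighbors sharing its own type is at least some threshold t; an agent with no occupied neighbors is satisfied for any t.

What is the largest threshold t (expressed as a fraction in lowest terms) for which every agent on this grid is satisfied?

1/1

(1,1)O — no occupied neighbors
(1,3)O 2/2
(1,4)O 3/3
(1,5)O 1/1
(2,3)O 2/2
(2,4)O 2/2
(3,1)X 2/2
(3,2)X 1/1
(3,5)O — no occupied neighbors
(4,1)X 1/1
(4,4)O — no occupied neighbors
The smallest same-type fraction is 2/2 at (1,3), which reduces to 1/1. Any threshold above that leaves this agent unsatisfied.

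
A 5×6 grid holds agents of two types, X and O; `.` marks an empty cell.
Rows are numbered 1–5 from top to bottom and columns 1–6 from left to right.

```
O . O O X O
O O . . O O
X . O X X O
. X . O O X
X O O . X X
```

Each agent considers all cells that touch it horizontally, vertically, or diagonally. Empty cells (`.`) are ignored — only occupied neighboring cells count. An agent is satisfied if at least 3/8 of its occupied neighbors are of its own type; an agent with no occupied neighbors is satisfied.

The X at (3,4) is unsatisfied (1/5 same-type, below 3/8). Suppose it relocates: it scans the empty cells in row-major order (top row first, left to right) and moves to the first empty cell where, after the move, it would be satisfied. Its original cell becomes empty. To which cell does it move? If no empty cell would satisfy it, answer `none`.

Vacating (3,4). Empty cells in order:
  (1,2): 0/4 same-type → still unsatisfied.
  (2,3): 0/4 same-type → still unsatisfied.
  (2,4): 2/6 same-type → still unsatisfied.
  (3,2): 2/5 same-type → satisfied — stop here.

(3,2)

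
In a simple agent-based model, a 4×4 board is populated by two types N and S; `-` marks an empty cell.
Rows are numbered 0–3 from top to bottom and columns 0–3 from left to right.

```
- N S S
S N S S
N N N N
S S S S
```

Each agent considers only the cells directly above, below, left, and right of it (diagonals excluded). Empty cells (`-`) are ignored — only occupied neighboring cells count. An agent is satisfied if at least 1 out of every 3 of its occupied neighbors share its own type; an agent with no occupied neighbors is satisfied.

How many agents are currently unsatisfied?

1

Row 0: (0,1)N 1/2 satisfied · (0,2)S 2/3 satisfied · (0,3)S 2/2 satisfied
Row 1: (1,0)S 0/2 not · (1,1)N 2/4 satisfied · (1,2)S 2/4 satisfied · (1,3)S 2/3 satisfied
Row 2: (2,0)N 1/3 satisfied · (2,1)N 3/4 satisfied · (2,2)N 2/4 satisfied · (2,3)N 1/3 satisfied
Row 3: (3,0)S 1/2 satisfied · (3,1)S 2/3 satisfied · (3,2)S 2/3 satisfied · (3,3)S 1/2 satisfied
Unsatisfied: (1,0) — 1 in total.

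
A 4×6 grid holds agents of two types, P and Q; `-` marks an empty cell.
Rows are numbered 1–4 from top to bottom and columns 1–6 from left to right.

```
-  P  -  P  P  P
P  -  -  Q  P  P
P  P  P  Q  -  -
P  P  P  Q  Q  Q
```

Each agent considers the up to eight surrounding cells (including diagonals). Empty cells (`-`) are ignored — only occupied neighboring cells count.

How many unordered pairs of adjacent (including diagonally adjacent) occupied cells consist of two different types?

Scan each occupied cell's neighbors to the right and below (and the two forward diagonals) so each pair is counted once.
From row 1: 2 unlike of 10 pairs (running 2/10).
From row 2: 3 unlike of 7 pairs (running 5/17).
From row 3: 3 unlike of 14 pairs (running 8/31).
From row 4: 1 unlike of 5 pairs (running 9/36).
Total adjacent occupied pairs: 36; unlike-type pairs: 9.

9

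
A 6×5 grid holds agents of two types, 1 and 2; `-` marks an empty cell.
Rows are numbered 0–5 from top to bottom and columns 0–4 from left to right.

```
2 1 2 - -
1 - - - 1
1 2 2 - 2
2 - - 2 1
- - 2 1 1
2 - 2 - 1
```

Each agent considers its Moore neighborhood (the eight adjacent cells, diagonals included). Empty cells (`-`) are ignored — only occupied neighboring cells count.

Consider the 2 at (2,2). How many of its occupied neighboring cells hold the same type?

Occupied neighbors of (2,2): (2,1)=2, (3,3)=2.
Same type (2): 2 of 2.

2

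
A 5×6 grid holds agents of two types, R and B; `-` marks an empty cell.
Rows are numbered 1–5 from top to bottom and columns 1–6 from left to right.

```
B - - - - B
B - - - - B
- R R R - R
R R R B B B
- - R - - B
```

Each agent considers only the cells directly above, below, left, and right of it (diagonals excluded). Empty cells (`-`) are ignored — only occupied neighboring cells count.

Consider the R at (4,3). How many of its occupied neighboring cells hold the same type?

3

Occupied neighbors of (4,3): (3,3)=R, (5,3)=R, (4,2)=R, (4,4)=B.
Same type (R): 3 of 4.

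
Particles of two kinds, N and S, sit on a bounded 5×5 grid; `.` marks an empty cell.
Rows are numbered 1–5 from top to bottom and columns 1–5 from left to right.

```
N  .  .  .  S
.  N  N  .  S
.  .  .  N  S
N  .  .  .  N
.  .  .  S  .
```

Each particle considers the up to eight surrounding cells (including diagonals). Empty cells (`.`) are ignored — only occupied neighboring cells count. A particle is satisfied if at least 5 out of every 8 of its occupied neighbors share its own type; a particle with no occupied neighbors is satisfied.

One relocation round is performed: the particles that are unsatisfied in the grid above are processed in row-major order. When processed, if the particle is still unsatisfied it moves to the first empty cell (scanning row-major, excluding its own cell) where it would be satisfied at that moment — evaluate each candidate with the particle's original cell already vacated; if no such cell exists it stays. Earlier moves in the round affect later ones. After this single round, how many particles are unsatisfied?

Initially unsatisfied (in order): (3,4), (3,5), (4,5), (5,4).
  (3,4) → (1,2).
  (3,5) → (1,4).
  (4,5) → (1,3).
  (5,4): now satisfied by earlier moves; stays.
Resulting grid:
N N N S S
. N N . S
. . . . .
N . . . .
. . . S .
Unsatisfied now: (1,4).

1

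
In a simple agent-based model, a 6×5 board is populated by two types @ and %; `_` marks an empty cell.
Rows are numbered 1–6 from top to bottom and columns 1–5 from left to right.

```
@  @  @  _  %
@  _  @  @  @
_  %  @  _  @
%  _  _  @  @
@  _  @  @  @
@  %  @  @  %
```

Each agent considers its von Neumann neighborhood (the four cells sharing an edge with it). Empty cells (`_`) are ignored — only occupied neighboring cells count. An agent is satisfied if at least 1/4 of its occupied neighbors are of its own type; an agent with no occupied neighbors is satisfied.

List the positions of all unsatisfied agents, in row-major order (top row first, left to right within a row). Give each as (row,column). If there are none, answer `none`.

(1,1)@ 2/2 ✓
(1,2)@ 2/2 ✓
(1,3)@ 2/2 ✓
(1,5)% 0/1 ✗
(2,1)@ 1/1 ✓
(2,3)@ 3/3 ✓
(2,4)@ 2/2 ✓
(2,5)@ 2/3 ✓
(3,2)% 0/1 ✗
(3,3)@ 1/2 ✓
(3,5)@ 2/2 ✓
(4,1)% 0/1 ✗
(4,4)@ 2/2 ✓
(4,5)@ 3/3 ✓
(5,1)@ 1/2 ✓
(5,3)@ 2/2 ✓
(5,4)@ 4/4 ✓
(5,5)@ 2/3 ✓
(6,1)@ 1/2 ✓
(6,2)% 0/2 ✗
(6,3)@ 2/3 ✓
(6,4)@ 2/3 ✓
(6,5)% 0/2 ✗

(1,5), (3,2), (4,1), (6,2), (6,5)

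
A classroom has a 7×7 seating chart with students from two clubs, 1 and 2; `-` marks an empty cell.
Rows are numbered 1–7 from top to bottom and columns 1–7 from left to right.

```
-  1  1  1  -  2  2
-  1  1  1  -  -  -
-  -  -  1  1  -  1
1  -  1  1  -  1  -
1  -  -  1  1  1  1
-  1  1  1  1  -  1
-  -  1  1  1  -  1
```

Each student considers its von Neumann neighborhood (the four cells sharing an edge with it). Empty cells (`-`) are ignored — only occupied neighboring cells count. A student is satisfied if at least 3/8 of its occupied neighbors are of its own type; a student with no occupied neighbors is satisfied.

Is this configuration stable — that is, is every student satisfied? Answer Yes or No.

Yes

Row 1: (1,2)1 2/2 satisfied · (1,3)1 3/3 satisfied · (1,4)1 2/2 satisfied · (1,6)2 1/1 satisfied · (1,7)2 1/1 satisfied
Row 2: (2,2)1 2/2 satisfied · (2,3)1 3/3 satisfied · (2,4)1 3/3 satisfied
Row 3: (3,4)1 3/3 satisfied · (3,5)1 1/1 satisfied · (3,7)1 0/0 satisfied
Row 4: (4,1)1 1/1 satisfied · (4,3)1 1/1 satisfied · (4,4)1 3/3 satisfied · (4,6)1 1/1 satisfied
Row 5: (5,1)1 1/1 satisfied · (5,4)1 3/3 satisfied · (5,5)1 3/3 satisfied · (5,6)1 3/3 satisfied · (5,7)1 2/2 satisfied
Row 6: (6,2)1 1/1 satisfied · (6,3)1 3/3 satisfied · (6,4)1 4/4 satisfied · (6,5)1 3/3 satisfied · (6,7)1 2/2 satisfied
Row 7: (7,3)1 2/2 satisfied · (7,4)1 3/3 satisfied · (7,5)1 2/2 satisfied · (7,7)1 1/1 satisfied
All meet the threshold, so the configuration is stable.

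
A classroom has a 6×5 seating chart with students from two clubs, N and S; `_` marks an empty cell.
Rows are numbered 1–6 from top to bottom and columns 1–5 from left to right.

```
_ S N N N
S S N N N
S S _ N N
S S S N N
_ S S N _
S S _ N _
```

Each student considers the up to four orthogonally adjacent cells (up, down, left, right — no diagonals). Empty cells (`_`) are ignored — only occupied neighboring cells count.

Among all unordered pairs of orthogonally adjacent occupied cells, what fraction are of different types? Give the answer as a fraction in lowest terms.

4/33

Scan each occupied cell's neighbors to the right and below so each pair is counted once.
From row 1: 1 unlike of 7 pairs (running 1/7).
From row 2: 1 unlike of 8 pairs (running 2/15).
From row 3: 0 unlike of 6 pairs (running 2/21).
From row 4: 1 unlike of 7 pairs (running 3/28).
From row 5: 1 unlike of 4 pairs (running 4/32).
From row 6: 0 unlike of 1 pairs (running 4/33).
Total adjacent occupied pairs: 33; unlike-type pairs: 4.
4/33 is already in lowest terms.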